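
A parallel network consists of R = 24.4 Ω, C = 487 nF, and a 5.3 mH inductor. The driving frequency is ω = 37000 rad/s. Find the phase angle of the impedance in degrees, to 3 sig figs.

X_L = ωL = 196 Ω
X_C = 1/(ωC) = 55.5 Ω
Parallel: admittances add. Y = 1/R + 1/(jωL) + jωC
Y = (0.0410 + j0.0129) S
|Y| = 0.0430 S → |Z| = 1/|Y| = 23.3 Ω, ∠Z = −∠Y = -17.5°

-17.5°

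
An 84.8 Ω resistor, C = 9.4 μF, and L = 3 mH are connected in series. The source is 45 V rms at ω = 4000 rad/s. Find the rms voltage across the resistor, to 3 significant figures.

X_L = ωL = 12.0 Ω
X_C = 1/(ωC) = 26.6 Ω
Net reactance X = X_L − X_C = -14.6 Ω
Z = 84.8 − j14.6 Ω
|Z| = √(84.8² + 14.6²) = 86.0 Ω
I = V/|Z| = 523 mA
V_R = I·|Z_R| = 0.523 × 84.8 = 44.3 V

44.3 V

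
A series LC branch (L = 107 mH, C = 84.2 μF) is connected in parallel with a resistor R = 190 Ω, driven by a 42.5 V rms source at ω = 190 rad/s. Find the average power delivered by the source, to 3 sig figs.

9.51 W

X_L = ωL = 20.3 Ω
X_C = 1/(ωC) = 62.5 Ω
Branch 1: Z₁ = R = 190 Ω
Branch 2 (series LC): Z₂ = j(X_L − X_C) = −j42.2 Ω
Parallel: Z = Z₁Z₂/(Z₁+Z₂), |Z| = 41.2 Ω, ∠Z = -77.5°
I = V/|Z| = 1.03 A
P = VI cos φ = 42.5 × 1.03 × cos(-77.5°) = 9.51 W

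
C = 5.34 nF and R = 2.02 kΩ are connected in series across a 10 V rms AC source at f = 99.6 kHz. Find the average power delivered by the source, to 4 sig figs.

48.44 mW

ω = 2πf = 625800 rad/s
X_C = 1/(ωC) = 299.2 Ω
Z = 2020 − j299.2 Ω
|Z| = √(2020² + 299.2²) = 2042 Ω
∠Z = arctan(-299.2/2020) = -8.426°
I = V/|Z| = 4.897 mA
P = VI cos φ = 10 × 0.004897 × cos(-8.426°) = 48.44 mW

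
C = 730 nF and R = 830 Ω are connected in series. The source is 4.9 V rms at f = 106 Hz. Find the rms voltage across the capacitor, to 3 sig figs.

ω = 2πf = 666.0 rad/s
X_C = 1/(ωC) = 2060 Ω
Z = 830 − j2060 Ω
|Z| = √(830² + 2060²) = 2220 Ω
I = V/|Z| = 2.21 mA
V_C = I·|Z_C| = 0.00221 × 2060 = 4.54 V

4.54 V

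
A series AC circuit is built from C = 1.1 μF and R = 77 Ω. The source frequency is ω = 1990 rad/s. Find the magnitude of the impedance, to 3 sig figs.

463 Ω

X_C = 1/(ωC) = 457 Ω
Z = 77.0 − j457 Ω
|Z| = √(77.0² + 457²) = 463 Ω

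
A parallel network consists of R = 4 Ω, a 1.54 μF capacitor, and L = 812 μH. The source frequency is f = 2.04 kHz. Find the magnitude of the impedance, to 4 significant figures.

ω = 2πf = 12820 rad/s
X_L = ωL = 10.41 Ω
X_C = 1/(ωC) = 50.66 Ω
Parallel: admittances add. Y = 1/R + 1/(jωL) + jωC
Y = (0.2500 − j0.07634) S
|Y| = 0.2614 S → |Z| = 1/|Y| = 3.826 Ω, ∠Z = −∠Y = 16.98°

3.826 Ω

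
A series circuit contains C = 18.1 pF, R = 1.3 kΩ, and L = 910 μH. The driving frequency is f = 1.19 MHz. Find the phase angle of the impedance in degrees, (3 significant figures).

-24.2°

ω = 2πf = 7.477e+06 rad/s
X_L = ωL = 6800 Ω
X_C = 1/(ωC) = 7390 Ω
Net reactance X = X_L − X_C = -585 Ω
Z = 1300 − j585 Ω
|Z| = √(1300² + 585²) = 1430 Ω
∠Z = arctan(-585/1300) = -24.2°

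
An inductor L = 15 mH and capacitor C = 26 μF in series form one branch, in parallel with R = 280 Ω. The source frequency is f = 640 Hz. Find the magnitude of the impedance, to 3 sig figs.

49.9 Ω

ω = 2πf = 4021 rad/s
X_L = ωL = 60.3 Ω
X_C = 1/(ωC) = 9.56 Ω
Branch 1: Z₁ = R = 280 Ω
Branch 2 (series LC): Z₂ = j(X_L − X_C) = j50.8 Ω
Parallel: Z = Z₁Z₂/(Z₁+Z₂), |Z| = 49.9 Ω, ∠Z = 79.7°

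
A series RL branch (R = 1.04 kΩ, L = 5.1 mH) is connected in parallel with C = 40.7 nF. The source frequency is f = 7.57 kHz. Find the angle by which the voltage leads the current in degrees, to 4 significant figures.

ω = 2πf = 47560 rad/s
X_L = ωL = 242.6 Ω
X_C = 1/(ωC) = 516.6 Ω
Branch 1 (R+jX_L): Z₁ = 1040 + j242.6 Ω, |Z₁| = 1068 Ω
Branch 2 (−jX_C): Z₂ = −j516.6 Ω
Parallel: Z = Z₁Z₂/(Z₁+Z₂), |Z| = 512.9 Ω, ∠Z = -62.11°

-62.11°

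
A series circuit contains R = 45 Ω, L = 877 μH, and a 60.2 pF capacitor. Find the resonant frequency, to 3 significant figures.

693 kHz

ω₀ = 1/√(LC) = 1/√(0.000877 × 6.02e-11) = 4.352e+06 rad/s
f₀ = ω₀/(2π) = 693 kHz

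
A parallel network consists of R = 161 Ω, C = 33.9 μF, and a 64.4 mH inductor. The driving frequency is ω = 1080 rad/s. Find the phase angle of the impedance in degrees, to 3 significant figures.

-74.4°

X_L = ωL = 69.6 Ω
X_C = 1/(ωC) = 27.3 Ω
Parallel: admittances add. Y = 1/R + 1/(jωL) + jωC
Y = (0.00621 + j0.0222) S
|Y| = 0.0231 S → |Z| = 1/|Y| = 43.3 Ω, ∠Z = −∠Y = -74.4°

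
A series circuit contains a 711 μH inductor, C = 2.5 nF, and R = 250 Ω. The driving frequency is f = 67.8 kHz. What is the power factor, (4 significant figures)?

0.3658

ω = 2πf = 426000 rad/s
X_L = ωL = 302.9 Ω
X_C = 1/(ωC) = 939.0 Ω
Net reactance X = X_L − X_C = -636.1 Ω
Z = 250.0 − j636.1 Ω
|Z| = √(250.0² + 636.1²) = 683.4 Ω
∠Z = arctan(-636.1/250.0) = -68.54°
cos φ = cos(-68.54°) = 0.3658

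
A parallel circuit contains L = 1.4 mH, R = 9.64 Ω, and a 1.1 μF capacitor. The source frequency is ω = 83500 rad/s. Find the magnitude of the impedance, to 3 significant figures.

X_L = ωL = 117 Ω
X_C = 1/(ωC) = 10.9 Ω
Parallel: admittances add. Y = 1/R + 1/(jωL) + jωC
Y = (0.104 + j0.0833) S
|Y| = 0.133 S → |Z| = 1/|Y| = 7.52 Ω, ∠Z = −∠Y = -38.8°

7.52 Ω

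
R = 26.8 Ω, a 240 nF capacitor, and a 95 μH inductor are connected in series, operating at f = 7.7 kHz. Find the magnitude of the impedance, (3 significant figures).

ω = 2πf = 48380 rad/s
X_L = ωL = 4.60 Ω
X_C = 1/(ωC) = 86.1 Ω
Net reactance X = X_L − X_C = -81.5 Ω
Z = 26.8 − j81.5 Ω
|Z| = √(26.8² + 81.5²) = 85.8 Ω

85.8 Ω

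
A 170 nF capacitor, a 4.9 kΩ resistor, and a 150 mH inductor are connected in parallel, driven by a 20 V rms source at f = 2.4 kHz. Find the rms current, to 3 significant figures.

42.6 mA

ω = 2πf = 15080 rad/s
X_L = ωL = 2260 Ω
X_C = 1/(ωC) = 390 Ω
Parallel: admittances add. Y = 1/R + 1/(jωL) + jωC
Y = (0.000204 + j0.00212) S
|Y| = 0.00213 S → |Z| = 1/|Y| = 469 Ω, ∠Z = −∠Y = -84.5°
I = V/|Z| = 20/469 = 42.6 mA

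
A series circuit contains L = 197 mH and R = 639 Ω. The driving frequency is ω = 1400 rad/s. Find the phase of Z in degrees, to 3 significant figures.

X_L = ωL = 276 Ω
Z = 639 + j276 Ω
|Z| = √(639² + 276²) = 696 Ω
∠Z = arctan(276/639) = 23.3°

23.3°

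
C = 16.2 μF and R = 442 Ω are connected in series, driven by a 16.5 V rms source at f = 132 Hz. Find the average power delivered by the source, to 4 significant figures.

ω = 2πf = 829.4 rad/s
X_C = 1/(ωC) = 74.43 Ω
Z = 442.0 − j74.43 Ω
|Z| = √(442.0² + 74.43²) = 448.2 Ω
∠Z = arctan(-74.43/442.0) = -9.558°
I = V/|Z| = 36.81 mA
P = VI cos φ = 16.5 × 0.03681 × cos(-9.558°) = 599.0 mW

599.0 mW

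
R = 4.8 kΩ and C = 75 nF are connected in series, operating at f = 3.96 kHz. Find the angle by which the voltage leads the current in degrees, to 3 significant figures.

-6.37°

ω = 2πf = 24880 rad/s
X_C = 1/(ωC) = 536 Ω
Z = 4800 − j536 Ω
|Z| = √(4800² + 536²) = 4830 Ω
∠Z = arctan(-536/4800) = -6.37°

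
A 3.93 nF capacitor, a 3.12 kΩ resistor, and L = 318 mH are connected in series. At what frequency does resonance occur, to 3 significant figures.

ω₀ = 1/√(LC) = 1/√(0.318 × 3.93e-09) = 28290 rad/s
f₀ = ω₀/(2π) = 4.50 kHz

4.50 kHz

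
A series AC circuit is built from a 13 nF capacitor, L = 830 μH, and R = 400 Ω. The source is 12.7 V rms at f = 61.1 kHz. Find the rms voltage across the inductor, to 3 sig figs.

ω = 2πf = 383900 rad/s
X_L = ωL = 319 Ω
X_C = 1/(ωC) = 200 Ω
Net reactance X = X_L − X_C = 118 Ω
Z = 400 + j118 Ω
|Z| = √(400² + 118²) = 417 Ω
I = V/|Z| = 30.4 mA
V_L = I·|Z_L| = 0.0304 × 319 = 9.70 V

9.70 V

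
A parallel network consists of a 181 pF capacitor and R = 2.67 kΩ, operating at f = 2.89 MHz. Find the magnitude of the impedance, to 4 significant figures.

302.3 Ω

ω = 2πf = 1.816e+07 rad/s
X_C = 1/(ωC) = 304.3 Ω
Parallel: admittances add. Y = 1/R + jωC
Y = (0.0003745 + j0.003287) S
|Y| = 0.003308 S → |Z| = 1/|Y| = 302.3 Ω, ∠Z = −∠Y = -83.50°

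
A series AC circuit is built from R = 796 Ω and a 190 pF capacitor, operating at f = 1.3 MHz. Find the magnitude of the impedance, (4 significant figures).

ω = 2πf = 8.168e+06 rad/s
X_C = 1/(ωC) = 644.4 Ω
Z = 796.0 − j644.4 Ω
|Z| = √(796.0² + 644.4²) = 1024 Ω

1024 Ω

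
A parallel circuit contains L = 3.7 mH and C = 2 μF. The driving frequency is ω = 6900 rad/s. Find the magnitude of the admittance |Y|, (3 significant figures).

X_L = ωL = 25.5 Ω
X_C = 1/(ωC) = 72.5 Ω
Parallel: admittances add. Y = 1/(jωL) + jωC
Y = (0 − j0.0254) S
|Y| = 0.0254 S → |Z| = 1/|Y| = 39.4 Ω, ∠Z = −∠Y = 90.0°

25.4 mS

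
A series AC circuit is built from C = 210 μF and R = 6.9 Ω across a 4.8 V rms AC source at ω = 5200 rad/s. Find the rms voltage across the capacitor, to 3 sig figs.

0.632 V

X_C = 1/(ωC) = 0.916 Ω
Z = 6.90 − j0.916 Ω
|Z| = √(6.90² + 0.916²) = 6.96 Ω
I = V/|Z| = 690 mA
V_C = I·|Z_C| = 0.690 × 0.916 = 0.632 V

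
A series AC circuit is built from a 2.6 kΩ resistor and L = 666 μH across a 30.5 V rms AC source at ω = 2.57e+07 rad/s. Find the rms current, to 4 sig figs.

1.762 mA

X_L = ωL = 17120 Ω
Z = 2600 + j17120 Ω
|Z| = √(2600² + 17120²) = 17310 Ω
I = V/|Z| = 30.5/17310 = 1.762 mA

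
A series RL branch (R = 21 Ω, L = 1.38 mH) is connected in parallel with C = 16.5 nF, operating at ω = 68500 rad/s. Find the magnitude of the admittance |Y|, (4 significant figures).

X_L = ωL = 94.53 Ω
X_C = 1/(ωC) = 884.8 Ω
Branch 1 (R+jX_L): Z₁ = 21.00 + j94.53 Ω, |Z₁| = 96.83 Ω
Branch 2 (−jX_C): Z₂ = −j884.8 Ω
Parallel: Z = Z₁Z₂/(Z₁+Z₂), |Z| = 108.4 Ω, ∠Z = 75.95°
|Y| = 1/|Z| = 9.227 mS

9.227 mS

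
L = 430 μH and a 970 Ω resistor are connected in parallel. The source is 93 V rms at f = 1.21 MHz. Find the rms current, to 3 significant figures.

ω = 2πf = 7.603e+06 rad/s
X_L = ωL = 3270 Ω
Parallel: admittances add. Y = 1/R + 1/(jωL)
Y = (0.00103 − j0.000306) S
|Y| = 0.00108 S → |Z| = 1/|Y| = 930 Ω, ∠Z = −∠Y = 16.5°
I = V/|Z| = 93/930 = 100 mA

100 mA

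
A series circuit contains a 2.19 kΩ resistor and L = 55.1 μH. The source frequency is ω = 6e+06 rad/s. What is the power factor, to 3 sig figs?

X_L = ωL = 331 Ω
Z = 2190 + j331 Ω
|Z| = √(2190² + 331²) = 2210 Ω
∠Z = arctan(331/2190) = 8.58°
cos φ = cos(8.58°) = 0.989

0.989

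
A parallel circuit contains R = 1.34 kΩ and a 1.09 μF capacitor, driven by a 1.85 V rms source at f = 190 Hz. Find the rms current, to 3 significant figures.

ω = 2πf = 1194 rad/s
X_C = 1/(ωC) = 768 Ω
Parallel: admittances add. Y = 1/R + jωC
Y = (0.000746 + j0.00130) S
|Y| = 0.00150 S → |Z| = 1/|Y| = 667 Ω, ∠Z = −∠Y = -60.2°
I = V/|Z| = 1.85/667 = 2.78 mA

2.78 mA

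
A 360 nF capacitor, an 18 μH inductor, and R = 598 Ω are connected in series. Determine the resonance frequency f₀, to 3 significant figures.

62.5 kHz

ω₀ = 1/√(LC) = 1/√(1.8e-05 × 3.6e-07) = 392800 rad/s
f₀ = ω₀/(2π) = 62.5 kHz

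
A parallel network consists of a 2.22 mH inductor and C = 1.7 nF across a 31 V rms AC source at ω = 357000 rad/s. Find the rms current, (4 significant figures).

20.30 mA

X_L = ωL = 792.5 Ω
X_C = 1/(ωC) = 1648 Ω
Parallel: admittances add. Y = 1/(jωL) + jωC
Y = (0 − j0.0006549) S
|Y| = 0.0006549 S → |Z| = 1/|Y| = 1527 Ω, ∠Z = −∠Y = 90.00°
I = V/|Z| = 31/1527 = 20.30 mA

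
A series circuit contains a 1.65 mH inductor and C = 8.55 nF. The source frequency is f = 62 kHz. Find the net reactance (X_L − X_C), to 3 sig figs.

ω = 2πf = 389600 rad/s
X_L = ωL = 643 Ω
X_C = 1/(ωC) = 300 Ω
X = 643 − 300 = 343 Ω

343 Ω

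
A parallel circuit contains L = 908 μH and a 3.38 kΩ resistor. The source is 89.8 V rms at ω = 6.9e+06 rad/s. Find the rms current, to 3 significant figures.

X_L = ωL = 6270 Ω
Parallel: admittances add. Y = 1/R + 1/(jωL)
Y = (0.000296 − j0.000160) S
|Y| = 0.000336 S → |Z| = 1/|Y| = 2970 Ω, ∠Z = −∠Y = 28.3°
I = V/|Z| = 89.8/2970 = 30.2 mA

30.2 mA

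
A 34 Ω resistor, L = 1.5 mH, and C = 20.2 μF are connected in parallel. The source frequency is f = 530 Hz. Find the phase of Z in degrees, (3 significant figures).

ω = 2πf = 3330 rad/s
X_L = ωL = 5.00 Ω
X_C = 1/(ωC) = 14.9 Ω
Parallel: admittances add. Y = 1/R + 1/(jωL) + jωC
Y = (0.0294 − j0.133) S
|Y| = 0.136 S → |Z| = 1/|Y| = 7.35 Ω, ∠Z = −∠Y = 77.5°

77.5°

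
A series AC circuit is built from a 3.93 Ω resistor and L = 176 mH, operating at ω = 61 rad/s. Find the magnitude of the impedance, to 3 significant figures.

11.4 Ω

X_L = ωL = 10.7 Ω
Z = 3.93 + j10.7 Ω
|Z| = √(3.93² + 10.7²) = 11.4 Ω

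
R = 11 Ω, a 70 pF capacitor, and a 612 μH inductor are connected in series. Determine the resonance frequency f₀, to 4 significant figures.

768.9 kHz

ω₀ = 1/√(LC) = 1/√(0.000612 × 7e-11) = 4.831e+06 rad/s
f₀ = ω₀/(2π) = 768.9 kHz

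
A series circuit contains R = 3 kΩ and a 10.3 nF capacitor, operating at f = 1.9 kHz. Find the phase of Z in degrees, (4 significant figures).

ω = 2πf = 11940 rad/s
X_C = 1/(ωC) = 8133 Ω
Z = 3000 − j8133 Ω
|Z| = √(3000² + 8133²) = 8668 Ω
∠Z = arctan(-8133/3000) = -69.75°

-69.75°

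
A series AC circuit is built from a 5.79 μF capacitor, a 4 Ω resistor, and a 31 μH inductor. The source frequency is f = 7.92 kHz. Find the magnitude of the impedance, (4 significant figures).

ω = 2πf = 49760 rad/s
X_L = ωL = 1.543 Ω
X_C = 1/(ωC) = 3.471 Ω
Net reactance X = X_L − X_C = -1.928 Ω
Z = 4.000 − j1.928 Ω
|Z| = √(4.000² + 1.928²) = 4.440 Ω

4.440 Ω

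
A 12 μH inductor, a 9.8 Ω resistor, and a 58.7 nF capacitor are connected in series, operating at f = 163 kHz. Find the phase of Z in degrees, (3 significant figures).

ω = 2πf = 1.024e+06 rad/s
X_L = ωL = 12.3 Ω
X_C = 1/(ωC) = 16.6 Ω
Net reactance X = X_L − X_C = -4.34 Ω
Z = 9.80 − j4.34 Ω
|Z| = √(9.80² + 4.34²) = 10.7 Ω
∠Z = arctan(-4.34/9.80) = -23.9°

-23.9°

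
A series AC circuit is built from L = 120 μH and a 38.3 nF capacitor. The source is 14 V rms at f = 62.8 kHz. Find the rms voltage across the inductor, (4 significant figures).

35.22 V

ω = 2πf = 394600 rad/s
X_L = ωL = 47.35 Ω
X_C = 1/(ωC) = 66.17 Ω
Net reactance X = X_L − X_C = -18.82 Ω
Z = − j18.82 Ω
|Z| = √(0² + 18.82²) = 18.82 Ω
I = V/|Z| = 743.9 mA
V_L = I·|Z_L| = 0.7439 × 47.35 = 35.22 V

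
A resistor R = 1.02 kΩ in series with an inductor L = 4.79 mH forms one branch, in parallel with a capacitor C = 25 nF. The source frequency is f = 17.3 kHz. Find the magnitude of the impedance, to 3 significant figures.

ω = 2πf = 108700 rad/s
X_L = ωL = 521 Ω
X_C = 1/(ωC) = 368 Ω
Branch 1 (R+jX_L): Z₁ = 1020 + j521 Ω, |Z₁| = 1150 Ω
Branch 2 (−jX_C): Z₂ = −j368 Ω
Parallel: Z = Z₁Z₂/(Z₁+Z₂), |Z| = 409 Ω, ∠Z = -71.5°

409 Ω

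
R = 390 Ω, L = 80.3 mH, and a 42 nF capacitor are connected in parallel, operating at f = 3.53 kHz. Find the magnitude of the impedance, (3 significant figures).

ω = 2πf = 22180 rad/s
X_L = ωL = 1780 Ω
X_C = 1/(ωC) = 1070 Ω
Parallel: admittances add. Y = 1/R + 1/(jωL) + jωC
Y = (0.00256 + j0.000370) S
|Y| = 0.00259 S → |Z| = 1/|Y| = 386 Ω, ∠Z = −∠Y = -8.21°

386 Ω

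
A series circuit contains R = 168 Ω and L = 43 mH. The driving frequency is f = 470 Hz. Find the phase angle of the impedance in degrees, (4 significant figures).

ω = 2πf = 2953 rad/s
X_L = ωL = 127.0 Ω
Z = 168.0 + j127.0 Ω
|Z| = √(168.0² + 127.0²) = 210.6 Ω
∠Z = arctan(127.0/168.0) = 37.08°

37.08°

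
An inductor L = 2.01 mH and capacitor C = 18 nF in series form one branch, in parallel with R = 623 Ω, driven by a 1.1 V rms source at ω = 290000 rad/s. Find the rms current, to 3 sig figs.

3.32 mA

X_L = ωL = 583 Ω
X_C = 1/(ωC) = 192 Ω
Branch 1: Z₁ = R = 623 Ω
Branch 2 (series LC): Z₂ = j(X_L − X_C) = j391 Ω
Parallel: Z = Z₁Z₂/(Z₁+Z₂), |Z| = 331 Ω, ∠Z = 57.9°
I = V/|Z| = 1.1/331 = 3.32 mA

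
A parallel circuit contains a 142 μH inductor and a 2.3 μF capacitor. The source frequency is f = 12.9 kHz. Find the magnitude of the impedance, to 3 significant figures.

ω = 2πf = 81050 rad/s
X_L = ωL = 11.5 Ω
X_C = 1/(ωC) = 5.36 Ω
Parallel: admittances add. Y = 1/(jωL) + jωC
Y = (0 + j0.0995) S
|Y| = 0.0995 S → |Z| = 1/|Y| = 10.0 Ω, ∠Z = −∠Y = -90.0°

10.0 Ω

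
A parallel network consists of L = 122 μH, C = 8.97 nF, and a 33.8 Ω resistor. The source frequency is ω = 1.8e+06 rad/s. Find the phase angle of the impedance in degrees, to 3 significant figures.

X_L = ωL = 220 Ω
X_C = 1/(ωC) = 61.9 Ω
Parallel: admittances add. Y = 1/R + 1/(jωL) + jωC
Y = (0.0296 + j0.0116) S
|Y| = 0.0318 S → |Z| = 1/|Y| = 31.5 Ω, ∠Z = −∠Y = -21.4°

-21.4°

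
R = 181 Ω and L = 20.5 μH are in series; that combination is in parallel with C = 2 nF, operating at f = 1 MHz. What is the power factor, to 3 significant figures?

ω = 2πf = 6.283e+06 rad/s
X_L = ωL = 129 Ω
X_C = 1/(ωC) = 79.6 Ω
Branch 1 (R+jX_L): Z₁ = 181 + j129 Ω, |Z₁| = 222 Ω
Branch 2 (−jX_C): Z₂ = −j79.6 Ω
Parallel: Z = Z₁Z₂/(Z₁+Z₂), |Z| = 94.2 Ω, ∠Z = -69.8°
cos φ = cos(-69.8°) = 0.346

0.346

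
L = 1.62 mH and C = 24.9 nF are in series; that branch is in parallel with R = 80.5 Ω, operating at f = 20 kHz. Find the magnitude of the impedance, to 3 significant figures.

66.1 Ω

ω = 2πf = 125700 rad/s
X_L = ωL = 204 Ω
X_C = 1/(ωC) = 320 Ω
Branch 1: Z₁ = R = 80.5 Ω
Branch 2 (series LC): Z₂ = j(X_L − X_C) = −j116 Ω
Parallel: Z = Z₁Z₂/(Z₁+Z₂), |Z| = 66.1 Ω, ∠Z = -34.8°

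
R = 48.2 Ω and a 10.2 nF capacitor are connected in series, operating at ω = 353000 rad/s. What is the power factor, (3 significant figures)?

X_C = 1/(ωC) = 278 Ω
Z = 48.2 − j278 Ω
|Z| = √(48.2² + 278²) = 282 Ω
∠Z = arctan(-278/48.2) = -80.2°
cos φ = cos(-80.2°) = 0.171

0.171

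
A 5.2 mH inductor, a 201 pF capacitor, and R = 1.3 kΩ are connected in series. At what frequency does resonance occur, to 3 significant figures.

156 kHz

ω₀ = 1/√(LC) = 1/√(0.0052 × 2.01e-10) = 978100 rad/s
f₀ = ω₀/(2π) = 156 kHz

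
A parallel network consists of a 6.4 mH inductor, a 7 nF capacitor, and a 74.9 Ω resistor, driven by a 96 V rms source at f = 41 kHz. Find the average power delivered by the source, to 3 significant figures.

ω = 2πf = 257600 rad/s
X_L = ωL = 1650 Ω
X_C = 1/(ωC) = 555 Ω
Parallel: admittances add. Y = 1/R + 1/(jωL) + jωC
Y = (0.0134 + j0.00120) S
|Y| = 0.0134 S → |Z| = 1/|Y| = 74.6 Ω, ∠Z = −∠Y = -5.12°
I = V/|Z| = 1.29 A
P = VI cos φ = 96 × 1.29 × cos(-5.12°) = 123 W

123 W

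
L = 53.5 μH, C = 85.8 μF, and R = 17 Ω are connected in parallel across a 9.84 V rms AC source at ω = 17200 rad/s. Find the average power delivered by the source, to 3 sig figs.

X_L = ωL = 0.920 Ω
X_C = 1/(ωC) = 0.678 Ω
Parallel: admittances add. Y = 1/R + 1/(jωL) + jωC
Y = (0.0588 + j0.389) S
|Y| = 0.393 S → |Z| = 1/|Y| = 2.54 Ω, ∠Z = −∠Y = -81.4°
I = V/|Z| = 3.87 A
P = VI cos φ = 9.84 × 3.87 × cos(-81.4°) = 5.70 W

5.70 W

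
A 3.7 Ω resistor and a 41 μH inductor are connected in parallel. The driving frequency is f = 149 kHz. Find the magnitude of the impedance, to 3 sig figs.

ω = 2πf = 936200 rad/s
X_L = ωL = 38.4 Ω
Parallel: admittances add. Y = 1/R + 1/(jωL)
Y = (0.270 − j0.0261) S
|Y| = 0.272 S → |Z| = 1/|Y| = 3.68 Ω, ∠Z = −∠Y = 5.51°

3.68 Ω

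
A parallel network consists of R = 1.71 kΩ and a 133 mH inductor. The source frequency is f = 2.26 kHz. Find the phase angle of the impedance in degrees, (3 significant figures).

ω = 2πf = 14200 rad/s
X_L = ωL = 1890 Ω
Parallel: admittances add. Y = 1/R + 1/(jωL)
Y = (0.000585 − j0.000529) S
|Y| = 0.000789 S → |Z| = 1/|Y| = 1270 Ω, ∠Z = −∠Y = 42.2°

42.2°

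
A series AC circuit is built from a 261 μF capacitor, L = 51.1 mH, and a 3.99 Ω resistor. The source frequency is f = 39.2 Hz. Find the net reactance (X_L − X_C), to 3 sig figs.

ω = 2πf = 246.3 rad/s
X_L = ωL = 12.6 Ω
X_C = 1/(ωC) = 15.6 Ω
X = 12.6 − 15.6 = -2.97 Ω

-2.97 Ω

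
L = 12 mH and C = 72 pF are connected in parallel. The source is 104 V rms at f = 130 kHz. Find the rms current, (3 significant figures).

ω = 2πf = 816800 rad/s
X_L = ωL = 9800 Ω
X_C = 1/(ωC) = 17000 Ω
Parallel: admittances add. Y = 1/(jωL) + jωC
Y = (0 − j4.32e-05) S
|Y| = 4.32e-05 S → |Z| = 1/|Y| = 23100 Ω, ∠Z = −∠Y = 90.0°
I = V/|Z| = 104/23100 = 4.49 mA

4.49 mA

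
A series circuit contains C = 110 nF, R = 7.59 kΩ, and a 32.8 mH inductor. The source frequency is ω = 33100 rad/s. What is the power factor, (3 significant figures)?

X_L = ωL = 1090 Ω
X_C = 1/(ωC) = 275 Ω
Net reactance X = X_L − X_C = 811 Ω
Z = 7590 + j811 Ω
|Z| = √(7590² + 811²) = 7630 Ω
∠Z = arctan(811/7590) = 6.10°
cos φ = cos(6.10°) = 0.994

0.994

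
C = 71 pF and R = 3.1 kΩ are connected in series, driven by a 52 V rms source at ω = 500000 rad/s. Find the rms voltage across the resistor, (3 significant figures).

5.69 V

X_C = 1/(ωC) = 28200 Ω
Z = 3100 − j28200 Ω
|Z| = √(3100² + 28200²) = 28300 Ω
I = V/|Z| = 1.83 mA
V_R = I·|Z_R| = 0.00183 × 3100 = 5.69 V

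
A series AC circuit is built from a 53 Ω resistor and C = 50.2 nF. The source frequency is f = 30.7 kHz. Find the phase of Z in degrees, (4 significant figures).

-62.83°

ω = 2πf = 192900 rad/s
X_C = 1/(ωC) = 103.3 Ω
Z = 53.00 − j103.3 Ω
|Z| = √(53.00² + 103.3²) = 116.1 Ω
∠Z = arctan(-103.3/53.00) = -62.83°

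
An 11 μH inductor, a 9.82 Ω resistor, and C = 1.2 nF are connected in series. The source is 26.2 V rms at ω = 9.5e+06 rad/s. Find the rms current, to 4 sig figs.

1.348 A

X_L = ωL = 104.5 Ω
X_C = 1/(ωC) = 87.72 Ω
Net reactance X = X_L − X_C = 16.78 Ω
Z = 9.820 + j16.78 Ω
|Z| = √(9.820² + 16.78²) = 19.44 Ω
I = V/|Z| = 26.2/19.44 = 1.348 A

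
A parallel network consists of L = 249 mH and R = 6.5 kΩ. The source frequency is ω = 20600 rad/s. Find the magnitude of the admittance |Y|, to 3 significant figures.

248 μS

X_L = ωL = 5130 Ω
Parallel: admittances add. Y = 1/R + 1/(jωL)
Y = (0.000154 − j0.000195) S
|Y| = 0.000248 S → |Z| = 1/|Y| = 4030 Ω, ∠Z = −∠Y = 51.7°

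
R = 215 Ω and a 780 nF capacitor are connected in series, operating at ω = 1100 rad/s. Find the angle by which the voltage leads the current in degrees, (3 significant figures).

X_C = 1/(ωC) = 1170 Ω
Z = 215 − j1170 Ω
|Z| = √(215² + 1170²) = 1190 Ω
∠Z = arctan(-1170/215) = -79.5°

-79.5°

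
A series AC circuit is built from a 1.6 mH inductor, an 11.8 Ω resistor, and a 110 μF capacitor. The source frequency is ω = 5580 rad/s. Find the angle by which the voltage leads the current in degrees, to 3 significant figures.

X_L = ωL = 8.93 Ω
X_C = 1/(ωC) = 1.63 Ω
Net reactance X = X_L − X_C = 7.30 Ω
Z = 11.8 + j7.30 Ω
|Z| = √(11.8² + 7.30²) = 13.9 Ω
∠Z = arctan(7.30/11.8) = 31.7°

31.7°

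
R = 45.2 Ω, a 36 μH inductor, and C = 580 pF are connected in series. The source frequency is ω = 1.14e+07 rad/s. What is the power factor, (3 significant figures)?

0.172

X_L = ωL = 410 Ω
X_C = 1/(ωC) = 151 Ω
Net reactance X = X_L − X_C = 259 Ω
Z = 45.2 + j259 Ω
|Z| = √(45.2² + 259²) = 263 Ω
∠Z = arctan(259/45.2) = 80.1°
cos φ = cos(80.1°) = 0.172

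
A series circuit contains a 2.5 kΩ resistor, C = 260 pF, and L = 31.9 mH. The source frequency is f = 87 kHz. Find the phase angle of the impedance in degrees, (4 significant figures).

ω = 2πf = 546600 rad/s
X_L = ωL = 17440 Ω
X_C = 1/(ωC) = 7036 Ω
Net reactance X = X_L − X_C = 10400 Ω
Z = 2500 + j10400 Ω
|Z| = √(2500² + 10400²) = 10700 Ω
∠Z = arctan(10400/2500) = 76.49°

76.49°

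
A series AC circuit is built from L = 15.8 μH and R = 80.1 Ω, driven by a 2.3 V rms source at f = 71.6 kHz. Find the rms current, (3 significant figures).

28.6 mA

ω = 2πf = 449900 rad/s
X_L = ωL = 7.11 Ω
Z = 80.1 + j7.11 Ω
|Z| = √(80.1² + 7.11²) = 80.4 Ω
I = V/|Z| = 2.3/80.4 = 28.6 mA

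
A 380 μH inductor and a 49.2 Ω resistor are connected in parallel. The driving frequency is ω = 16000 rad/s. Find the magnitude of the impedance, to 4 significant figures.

6.034 Ω

X_L = ωL = 6.080 Ω
Parallel: admittances add. Y = 1/R + 1/(jωL)
Y = (0.02033 − j0.1645) S
|Y| = 0.1657 S → |Z| = 1/|Y| = 6.034 Ω, ∠Z = −∠Y = 82.96°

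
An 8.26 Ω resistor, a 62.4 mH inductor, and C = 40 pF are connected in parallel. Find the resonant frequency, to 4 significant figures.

ω₀ = 1/√(LC) = 1/√(0.0624 × 4e-11) = 633000 rad/s
f₀ = ω₀/(2π) = 100.7 kHz

100.7 kHz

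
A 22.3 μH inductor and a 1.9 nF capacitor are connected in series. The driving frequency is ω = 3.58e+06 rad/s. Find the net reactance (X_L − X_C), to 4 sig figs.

-67.18 Ω

X_L = ωL = 79.83 Ω
X_C = 1/(ωC) = 147.0 Ω
X = 79.83 − 147.0 = -67.18 Ω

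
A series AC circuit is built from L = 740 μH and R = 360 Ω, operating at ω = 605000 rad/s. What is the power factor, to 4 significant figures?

0.6266

X_L = ωL = 447.7 Ω
Z = 360.0 + j447.7 Ω
|Z| = √(360.0² + 447.7²) = 574.5 Ω
∠Z = arctan(447.7/360.0) = 51.20°
cos φ = cos(51.20°) = 0.6266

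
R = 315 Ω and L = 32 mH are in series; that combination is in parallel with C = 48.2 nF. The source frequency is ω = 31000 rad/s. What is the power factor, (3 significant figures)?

0.449

X_L = ωL = 992 Ω
X_C = 1/(ωC) = 669 Ω
Branch 1 (R+jX_L): Z₁ = 315 + j992 Ω, |Z₁| = 1040 Ω
Branch 2 (−jX_C): Z₂ = −j669 Ω
Parallel: Z = Z₁Z₂/(Z₁+Z₂), |Z| = 1540 Ω, ∠Z = -63.3°
cos φ = cos(-63.3°) = 0.449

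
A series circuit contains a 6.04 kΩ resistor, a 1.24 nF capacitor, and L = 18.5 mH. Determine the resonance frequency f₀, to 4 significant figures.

33.23 kHz

ω₀ = 1/√(LC) = 1/√(0.0185 × 1.24e-09) = 208800 rad/s
f₀ = ω₀/(2π) = 33.23 kHz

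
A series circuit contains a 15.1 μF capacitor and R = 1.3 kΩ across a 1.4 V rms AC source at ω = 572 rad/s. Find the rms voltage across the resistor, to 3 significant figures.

X_C = 1/(ωC) = 116 Ω
Z = 1300 − j116 Ω
|Z| = √(1300² + 116²) = 1310 Ω
I = V/|Z| = 1.07 mA
V_R = I·|Z_R| = 0.00107 × 1300 = 1.39 V

1.39 V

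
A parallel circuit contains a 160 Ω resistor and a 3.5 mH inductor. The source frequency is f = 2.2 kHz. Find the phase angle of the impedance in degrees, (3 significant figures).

ω = 2πf = 13820 rad/s
X_L = ωL = 48.4 Ω
Parallel: admittances add. Y = 1/R + 1/(jωL)
Y = (0.00625 − j0.0207) S
|Y| = 0.0216 S → |Z| = 1/|Y| = 46.3 Ω, ∠Z = −∠Y = 73.2°

73.2°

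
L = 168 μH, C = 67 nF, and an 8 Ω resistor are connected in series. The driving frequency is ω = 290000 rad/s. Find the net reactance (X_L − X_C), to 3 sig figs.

-2.75 Ω

X_L = ωL = 48.7 Ω
X_C = 1/(ωC) = 51.5 Ω
X = 48.7 − 51.5 = -2.75 Ω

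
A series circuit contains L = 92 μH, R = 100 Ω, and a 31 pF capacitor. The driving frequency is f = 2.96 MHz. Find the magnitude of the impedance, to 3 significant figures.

103 Ω

ω = 2πf = 1.86e+07 rad/s
X_L = ωL = 1710 Ω
X_C = 1/(ωC) = 1730 Ω
Net reactance X = X_L − X_C = -23.4 Ω
Z = 100 − j23.4 Ω
|Z| = √(100² + 23.4²) = 103 Ω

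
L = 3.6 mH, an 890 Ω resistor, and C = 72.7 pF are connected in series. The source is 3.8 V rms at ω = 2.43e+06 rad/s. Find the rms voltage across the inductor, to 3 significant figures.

X_L = ωL = 8750 Ω
X_C = 1/(ωC) = 5660 Ω
Net reactance X = X_L − X_C = 3090 Ω
Z = 890 + j3090 Ω
|Z| = √(890² + 3090²) = 3210 Ω
I = V/|Z| = 1.18 mA
V_L = I·|Z_L| = 0.00118 × 8750 = 10.3 V

10.3 V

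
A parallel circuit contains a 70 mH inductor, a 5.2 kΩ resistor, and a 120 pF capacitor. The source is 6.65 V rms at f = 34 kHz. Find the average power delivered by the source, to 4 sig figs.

8.504 mW

ω = 2πf = 213600 rad/s
X_L = ωL = 14950 Ω
X_C = 1/(ωC) = 39010 Ω
Parallel: admittances add. Y = 1/R + 1/(jωL) + jωC
Y = (0.0001923 − j4.124e-05) S
|Y| = 0.0001967 S → |Z| = 1/|Y| = 5084 Ω, ∠Z = −∠Y = 12.10°
I = V/|Z| = 1.308 mA
P = VI cos φ = 6.65 × 0.001308 × cos(12.10°) = 8.504 mW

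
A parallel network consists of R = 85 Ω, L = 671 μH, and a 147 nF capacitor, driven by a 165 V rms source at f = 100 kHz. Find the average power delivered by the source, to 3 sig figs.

ω = 2πf = 628300 rad/s
X_L = ωL = 422 Ω
X_C = 1/(ωC) = 10.8 Ω
Parallel: admittances add. Y = 1/R + 1/(jωL) + jωC
Y = (0.0118 + j0.0900) S
|Y| = 0.0908 S → |Z| = 1/|Y| = 11.0 Ω, ∠Z = −∠Y = -82.6°
I = V/|Z| = 15.0 A
P = VI cos φ = 165 × 15.0 × cos(-82.6°) = 320 W

320 W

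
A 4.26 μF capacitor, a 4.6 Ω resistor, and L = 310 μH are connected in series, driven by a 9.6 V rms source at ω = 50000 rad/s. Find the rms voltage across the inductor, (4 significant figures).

12.67 V

X_L = ωL = 15.50 Ω
X_C = 1/(ωC) = 4.695 Ω
Net reactance X = X_L − X_C = 10.81 Ω
Z = 4.600 + j10.81 Ω
|Z| = √(4.600² + 10.81²) = 11.74 Ω
I = V/|Z| = 817.5 mA
V_L = I·|Z_L| = 0.8175 × 15.50 = 12.67 V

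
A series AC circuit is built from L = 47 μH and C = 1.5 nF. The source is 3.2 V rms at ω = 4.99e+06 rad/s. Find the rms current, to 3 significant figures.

X_L = ωL = 235 Ω
X_C = 1/(ωC) = 134 Ω
Net reactance X = X_L − X_C = 101 Ω
Z = j101 Ω
|Z| = √(0² + 101²) = 101 Ω
I = V/|Z| = 3.2/101 = 31.7 mA

31.7 mA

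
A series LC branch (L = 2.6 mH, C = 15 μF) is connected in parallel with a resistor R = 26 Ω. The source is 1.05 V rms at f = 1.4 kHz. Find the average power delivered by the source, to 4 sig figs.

ω = 2πf = 8796 rad/s
X_L = ωL = 22.87 Ω
X_C = 1/(ωC) = 7.579 Ω
Branch 1: Z₁ = R = 26.00 Ω
Branch 2 (series LC): Z₂ = j(X_L − X_C) = j15.29 Ω
Parallel: Z = Z₁Z₂/(Z₁+Z₂), |Z| = 13.18 Ω, ∠Z = 59.54°
I = V/|Z| = 79.66 mA
P = VI cos φ = 1.05 × 0.07966 × cos(59.54°) = 42.40 mW

42.40 mW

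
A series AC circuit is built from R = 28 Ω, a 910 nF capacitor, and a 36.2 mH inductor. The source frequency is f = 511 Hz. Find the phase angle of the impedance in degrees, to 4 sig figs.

-82.94°

ω = 2πf = 3211 rad/s
X_L = ωL = 116.2 Ω
X_C = 1/(ωC) = 342.3 Ω
Net reactance X = X_L − X_C = -226.0 Ω
Z = 28.00 − j226.0 Ω
|Z| = √(28.00² + 226.0²) = 227.8 Ω
∠Z = arctan(-226.0/28.00) = -82.94°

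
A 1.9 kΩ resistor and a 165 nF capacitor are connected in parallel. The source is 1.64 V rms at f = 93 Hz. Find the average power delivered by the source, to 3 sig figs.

1.42 mW

ω = 2πf = 584.3 rad/s
X_C = 1/(ωC) = 10400 Ω
Parallel: admittances add. Y = 1/R + jωC
Y = (0.000526 + j9.64e-05) S
|Y| = 0.000535 S → |Z| = 1/|Y| = 1870 Ω, ∠Z = −∠Y = -10.4°
I = V/|Z| = 878 μA
P = VI cos φ = 1.64 × 0.000878 × cos(-10.4°) = 1.42 mW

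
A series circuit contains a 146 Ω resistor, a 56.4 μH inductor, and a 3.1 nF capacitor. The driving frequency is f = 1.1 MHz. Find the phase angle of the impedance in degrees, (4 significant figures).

ω = 2πf = 6.912e+06 rad/s
X_L = ωL = 389.8 Ω
X_C = 1/(ωC) = 46.67 Ω
Net reactance X = X_L − X_C = 343.1 Ω
Z = 146.0 + j343.1 Ω
|Z| = √(146.0² + 343.1²) = 372.9 Ω
∠Z = arctan(343.1/146.0) = 66.95°

66.95°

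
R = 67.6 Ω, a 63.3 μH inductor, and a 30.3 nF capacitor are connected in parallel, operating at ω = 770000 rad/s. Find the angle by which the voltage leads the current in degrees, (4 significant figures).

-10.77°

X_L = ωL = 48.74 Ω
X_C = 1/(ωC) = 42.86 Ω
Parallel: admittances add. Y = 1/R + 1/(jωL) + jωC
Y = (0.01479 + j0.002814) S
|Y| = 0.01506 S → |Z| = 1/|Y| = 66.41 Ω, ∠Z = −∠Y = -10.77°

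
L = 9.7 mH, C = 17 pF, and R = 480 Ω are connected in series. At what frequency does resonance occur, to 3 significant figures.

392 kHz

ω₀ = 1/√(LC) = 1/√(0.0097 × 1.7e-11) = 2.463e+06 rad/s
f₀ = ω₀/(2π) = 392 kHz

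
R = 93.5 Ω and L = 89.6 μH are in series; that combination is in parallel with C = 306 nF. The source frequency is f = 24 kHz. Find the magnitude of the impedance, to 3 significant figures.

ω = 2πf = 150800 rad/s
X_L = ωL = 13.5 Ω
X_C = 1/(ωC) = 21.7 Ω
Branch 1 (R+jX_L): Z₁ = 93.5 + j13.5 Ω, |Z₁| = 94.5 Ω
Branch 2 (−jX_C): Z₂ = −j21.7 Ω
Parallel: Z = Z₁Z₂/(Z₁+Z₂), |Z| = 21.8 Ω, ∠Z = -76.8°

21.8 Ω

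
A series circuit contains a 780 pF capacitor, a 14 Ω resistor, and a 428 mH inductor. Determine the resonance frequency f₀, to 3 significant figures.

8.71 kHz

ω₀ = 1/√(LC) = 1/√(0.428 × 7.8e-10) = 54730 rad/s
f₀ = ω₀/(2π) = 8.71 kHz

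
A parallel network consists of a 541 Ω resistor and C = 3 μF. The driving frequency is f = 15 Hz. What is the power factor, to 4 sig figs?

ω = 2πf = 94.25 rad/s
X_C = 1/(ωC) = 3537 Ω
Parallel: admittances add. Y = 1/R + jωC
Y = (0.001848 + j0.0002827) S
|Y| = 0.001870 S → |Z| = 1/|Y| = 534.8 Ω, ∠Z = −∠Y = -8.697°
cos φ = cos(-8.697°) = 0.9885

0.9885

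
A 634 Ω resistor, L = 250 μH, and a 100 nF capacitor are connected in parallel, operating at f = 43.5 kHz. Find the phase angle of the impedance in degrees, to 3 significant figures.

ω = 2πf = 273300 rad/s
X_L = ωL = 68.3 Ω
X_C = 1/(ωC) = 36.6 Ω
Parallel: admittances add. Y = 1/R + 1/(jωL) + jωC
Y = (0.00158 + j0.0127) S
|Y| = 0.0128 S → |Z| = 1/|Y| = 78.2 Ω, ∠Z = −∠Y = -82.9°

-82.9°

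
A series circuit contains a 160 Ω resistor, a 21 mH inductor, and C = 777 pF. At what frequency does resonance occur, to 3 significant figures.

39.4 kHz

ω₀ = 1/√(LC) = 1/√(0.021 × 7.77e-10) = 247600 rad/s
f₀ = ω₀/(2π) = 39.4 kHz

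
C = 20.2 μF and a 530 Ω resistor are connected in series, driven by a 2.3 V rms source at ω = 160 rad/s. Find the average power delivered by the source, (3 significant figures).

7.44 mW

X_C = 1/(ωC) = 309 Ω
Z = 530 − j309 Ω
|Z| = √(530² + 309²) = 614 Ω
∠Z = arctan(-309/530) = -30.3°
I = V/|Z| = 3.75 mA
P = VI cos φ = 2.3 × 0.00375 × cos(-30.3°) = 7.44 mW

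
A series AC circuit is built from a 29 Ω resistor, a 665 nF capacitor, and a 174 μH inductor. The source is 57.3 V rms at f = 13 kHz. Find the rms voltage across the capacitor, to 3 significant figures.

36.0 V

ω = 2πf = 81680 rad/s
X_L = ωL = 14.2 Ω
X_C = 1/(ωC) = 18.4 Ω
Net reactance X = X_L − X_C = -4.20 Ω
Z = 29.0 − j4.20 Ω
|Z| = √(29.0² + 4.20²) = 29.3 Ω
I = V/|Z| = 1.96 A
V_C = I·|Z_C| = 1.96 × 18.4 = 36.0 V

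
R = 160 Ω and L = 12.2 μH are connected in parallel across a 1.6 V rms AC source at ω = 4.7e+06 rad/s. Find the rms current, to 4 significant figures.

X_L = ωL = 57.34 Ω
Parallel: admittances add. Y = 1/R + 1/(jωL)
Y = (0.006250 − j0.01744) S
|Y| = 0.01853 S → |Z| = 1/|Y| = 53.98 Ω, ∠Z = −∠Y = 70.28°
I = V/|Z| = 1.6/53.98 = 29.64 mA

29.64 mA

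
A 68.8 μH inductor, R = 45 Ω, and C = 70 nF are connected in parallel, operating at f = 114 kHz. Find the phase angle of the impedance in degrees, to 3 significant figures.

-53.3°

ω = 2πf = 716300 rad/s
X_L = ωL = 49.3 Ω
X_C = 1/(ωC) = 19.9 Ω
Parallel: admittances add. Y = 1/R + 1/(jωL) + jωC
Y = (0.0222 + j0.0298) S
|Y| = 0.0372 S → |Z| = 1/|Y| = 26.9 Ω, ∠Z = −∠Y = -53.3°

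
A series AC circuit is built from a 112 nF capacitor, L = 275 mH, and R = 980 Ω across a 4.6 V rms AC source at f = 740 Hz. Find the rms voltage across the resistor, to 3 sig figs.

ω = 2πf = 4650 rad/s
X_L = ωL = 1280 Ω
X_C = 1/(ωC) = 1920 Ω
Net reactance X = X_L − X_C = -642 Ω
Z = 980 − j642 Ω
|Z| = √(980² + 642²) = 1170 Ω
I = V/|Z| = 3.93 mA
V_R = I·|Z_R| = 0.00393 × 980 = 3.85 V

3.85 V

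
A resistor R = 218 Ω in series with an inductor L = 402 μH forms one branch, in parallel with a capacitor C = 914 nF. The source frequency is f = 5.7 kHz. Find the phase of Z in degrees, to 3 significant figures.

ω = 2πf = 35810 rad/s
X_L = ωL = 14.4 Ω
X_C = 1/(ωC) = 30.5 Ω
Branch 1 (R+jX_L): Z₁ = 218 + j14.4 Ω, |Z₁| = 218 Ω
Branch 2 (−jX_C): Z₂ = −j30.5 Ω
Parallel: Z = Z₁Z₂/(Z₁+Z₂), |Z| = 30.5 Ω, ∠Z = -82.0°

-82.0°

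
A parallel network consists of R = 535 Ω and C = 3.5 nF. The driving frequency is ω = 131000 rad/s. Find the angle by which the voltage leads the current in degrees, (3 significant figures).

-13.8°

X_C = 1/(ωC) = 2180 Ω
Parallel: admittances add. Y = 1/R + jωC
Y = (0.00187 + j0.000458) S
|Y| = 0.00192 S → |Z| = 1/|Y| = 520 Ω, ∠Z = −∠Y = -13.8°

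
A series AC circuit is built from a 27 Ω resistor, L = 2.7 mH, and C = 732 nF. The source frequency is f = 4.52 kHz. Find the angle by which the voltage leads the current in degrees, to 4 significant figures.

ω = 2πf = 28400 rad/s
X_L = ωL = 76.68 Ω
X_C = 1/(ωC) = 48.10 Ω
Net reactance X = X_L − X_C = 28.58 Ω
Z = 27.00 + j28.58 Ω
|Z| = √(27.00² + 28.58²) = 39.31 Ω
∠Z = arctan(28.58/27.00) = 46.63°

46.63°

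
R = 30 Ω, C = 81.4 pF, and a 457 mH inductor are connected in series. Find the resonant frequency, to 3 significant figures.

26.1 kHz

ω₀ = 1/√(LC) = 1/√(0.457 × 8.14e-11) = 164000 rad/s
f₀ = ω₀/(2π) = 26.1 kHz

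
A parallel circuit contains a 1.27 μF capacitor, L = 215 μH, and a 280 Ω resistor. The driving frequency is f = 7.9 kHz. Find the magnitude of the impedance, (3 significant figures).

32.4 Ω

ω = 2πf = 49640 rad/s
X_L = ωL = 10.7 Ω
X_C = 1/(ωC) = 15.9 Ω
Parallel: admittances add. Y = 1/R + 1/(jωL) + jωC
Y = (0.00357 − j0.0307) S
|Y| = 0.0309 S → |Z| = 1/|Y| = 32.4 Ω, ∠Z = −∠Y = 83.4°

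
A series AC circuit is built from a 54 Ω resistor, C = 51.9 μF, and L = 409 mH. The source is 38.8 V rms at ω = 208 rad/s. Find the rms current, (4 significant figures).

711.6 mA

X_L = ωL = 85.07 Ω
X_C = 1/(ωC) = 92.63 Ω
Net reactance X = X_L − X_C = -7.562 Ω
Z = 54.00 − j7.562 Ω
|Z| = √(54.00² + 7.562²) = 54.53 Ω
I = V/|Z| = 38.8/54.53 = 711.6 mA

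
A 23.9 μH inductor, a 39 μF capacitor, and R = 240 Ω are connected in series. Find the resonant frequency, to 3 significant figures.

ω₀ = 1/√(LC) = 1/√(2.39e-05 × 3.9e-05) = 32750 rad/s
f₀ = ω₀/(2π) = 5.21 kHz

5.21 kHz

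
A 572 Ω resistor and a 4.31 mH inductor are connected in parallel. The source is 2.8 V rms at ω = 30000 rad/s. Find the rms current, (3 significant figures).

X_L = ωL = 129 Ω
Parallel: admittances add. Y = 1/R + 1/(jωL)
Y = (0.00175 − j0.00773) S
|Y| = 0.00793 S → |Z| = 1/|Y| = 126 Ω, ∠Z = −∠Y = 77.3°
I = V/|Z| = 2.8/126 = 22.2 mA

22.2 mA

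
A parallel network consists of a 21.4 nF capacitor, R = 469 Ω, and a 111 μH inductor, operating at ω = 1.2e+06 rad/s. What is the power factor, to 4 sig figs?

X_L = ωL = 133.2 Ω
X_C = 1/(ωC) = 38.94 Ω
Parallel: admittances add. Y = 1/R + 1/(jωL) + jωC
Y = (0.002132 + j0.01817) S
|Y| = 0.01830 S → |Z| = 1/|Y| = 54.65 Ω, ∠Z = −∠Y = -83.31°
cos φ = cos(-83.31°) = 0.1165

0.1165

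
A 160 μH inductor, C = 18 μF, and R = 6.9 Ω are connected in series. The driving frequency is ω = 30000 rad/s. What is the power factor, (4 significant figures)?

0.9196

X_L = ωL = 4.800 Ω
X_C = 1/(ωC) = 1.852 Ω
Net reactance X = X_L − X_C = 2.948 Ω
Z = 6.900 + j2.948 Ω
|Z| = √(6.900² + 2.948²) = 7.503 Ω
∠Z = arctan(2.948/6.900) = 23.14°
cos φ = cos(23.14°) = 0.9196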